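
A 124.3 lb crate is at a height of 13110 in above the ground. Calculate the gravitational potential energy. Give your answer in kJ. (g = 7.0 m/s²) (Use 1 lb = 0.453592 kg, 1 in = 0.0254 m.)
Convert to SI: m = 56.3815 kg, h = 332.994 m
PE = mgh = (56.3815)(7.0)(332.994) = 131423 J = 131.4 kJ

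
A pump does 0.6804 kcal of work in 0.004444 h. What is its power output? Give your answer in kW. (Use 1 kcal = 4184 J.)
Convert to SI: W = 2846.79 J, t = 15.9984 s
P = W/t = 2846.79/15.9984 = 177.942 W = 0.1779 kW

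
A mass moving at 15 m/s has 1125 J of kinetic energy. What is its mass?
m = 2·KE/v² = 2·1125/(15)² = 10.0 kg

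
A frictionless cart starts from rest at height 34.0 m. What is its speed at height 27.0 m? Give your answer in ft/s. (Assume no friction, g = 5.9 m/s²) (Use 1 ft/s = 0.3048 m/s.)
mgh₁ = mgh₂ + ½mv² ⇒ v = √(2g(h₁−h₂)) = √(2·5.9·7.0) = 9.08845 m/s = 29.82 ft/s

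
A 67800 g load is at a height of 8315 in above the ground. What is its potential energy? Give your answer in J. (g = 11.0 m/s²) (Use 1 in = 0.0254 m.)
Convert to SI: m = 67.8 kg, h = 211.201 m
PE = mgh = (67.8)(11.0)(211.201) = 157500 J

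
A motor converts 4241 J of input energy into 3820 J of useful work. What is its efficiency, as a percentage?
η = W_out/W_in = 3820/4241 = 90.07%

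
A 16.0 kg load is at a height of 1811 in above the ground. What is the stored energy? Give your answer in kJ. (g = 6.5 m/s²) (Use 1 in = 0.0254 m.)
Convert to SI: m = 16.0 kg, h = 45.9994 m
PE = mgh = (16.0)(6.5)(45.9994) = 4783.94 J = 4.784 kJ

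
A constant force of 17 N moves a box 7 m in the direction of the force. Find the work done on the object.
W = F·d = (17)(7) = 119.0 J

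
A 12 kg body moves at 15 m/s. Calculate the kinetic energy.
KE = ½mv² = ½(12)(15)² = 1350.0 J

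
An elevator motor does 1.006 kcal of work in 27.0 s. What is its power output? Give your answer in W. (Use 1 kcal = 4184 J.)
Convert to SI: W = 4209.1 J, t = 27.0 s
P = W/t = 4209.1/27.0 = 155.9 W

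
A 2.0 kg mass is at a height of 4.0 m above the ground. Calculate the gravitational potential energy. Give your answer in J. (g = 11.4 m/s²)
PE = mgh = (2.0)(11.4)(4.0) = 91.2 J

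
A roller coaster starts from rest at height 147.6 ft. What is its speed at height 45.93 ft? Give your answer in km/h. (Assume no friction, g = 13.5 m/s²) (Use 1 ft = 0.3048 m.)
Convert to SI: h₁−h₂ = 30.989 m
mgh₁ = mgh₂ + ½mv² ⇒ v = √(2g(h₁−h₂)) = √(2·13.5·30.989) = 28.9258 m/s = 104.1 km/h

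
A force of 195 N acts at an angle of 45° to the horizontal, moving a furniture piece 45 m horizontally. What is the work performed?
W = F·d·cosθ = (195)(45)cos(45°) = 6205 J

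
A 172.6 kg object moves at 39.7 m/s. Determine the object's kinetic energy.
KE = ½mv² = ½(172.6)(39.7)² = 136000 J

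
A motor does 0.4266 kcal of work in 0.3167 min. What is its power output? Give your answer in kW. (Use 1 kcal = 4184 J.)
Convert to SI: W = 1784.89 J, t = 19.002 s
P = W/t = 1784.89/19.002 = 93.9319 W = 0.09393 kW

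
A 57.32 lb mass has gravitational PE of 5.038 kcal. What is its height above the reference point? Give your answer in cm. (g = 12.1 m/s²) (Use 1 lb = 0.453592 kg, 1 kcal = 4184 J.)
Convert to SI: m = 25.9999 kg, PE = 21079.0 J
h = PE/(mg) = 21079.0/(25.9999·12.1) = 67.0028 m = 6700 cm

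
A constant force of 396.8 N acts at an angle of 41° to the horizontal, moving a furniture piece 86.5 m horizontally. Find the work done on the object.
W = F·d·cosθ = (396.8)(86.5)cos(41°) = 25900 J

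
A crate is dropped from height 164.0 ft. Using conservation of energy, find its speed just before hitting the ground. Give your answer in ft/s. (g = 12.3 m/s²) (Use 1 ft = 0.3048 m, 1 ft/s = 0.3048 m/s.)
Convert to SI: h = 49.9872 m
mgh = ½mv² ⇒ v = √(2gh) = √(2·12.3·49.9872) = 35.0669 m/s = 115.0 ft/s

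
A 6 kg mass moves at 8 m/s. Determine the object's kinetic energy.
KE = ½mv² = ½(6)(8)² = 192.0 J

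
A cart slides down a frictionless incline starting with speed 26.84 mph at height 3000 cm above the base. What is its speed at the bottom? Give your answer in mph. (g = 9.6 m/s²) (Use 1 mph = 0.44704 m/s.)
Convert to SI: v₀ = 11.9986 m/s, h = 30.0 m
½mv₀² + mgh = ½mv² ⇒ v = √(v₀² + 2gh) = √(11.9986² + 2·9.6·30.0) = 26.8322 m/s = 60.02 mph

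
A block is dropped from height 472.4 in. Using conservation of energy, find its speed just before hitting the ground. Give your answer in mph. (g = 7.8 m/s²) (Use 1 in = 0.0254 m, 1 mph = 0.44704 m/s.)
Convert to SI: h = 11.999 m
mgh = ½mv² ⇒ v = √(2gh) = √(2·7.8·11.999) = 13.6815 m/s = 30.6 mph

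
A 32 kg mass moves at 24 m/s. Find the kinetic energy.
KE = ½mv² = ½(32)(24)² = 9216.0 J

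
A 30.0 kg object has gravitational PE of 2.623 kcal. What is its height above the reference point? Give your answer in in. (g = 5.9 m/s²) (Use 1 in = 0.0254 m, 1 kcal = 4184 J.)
Convert to SI: m = 30.0 kg, PE = 10974.6 J
h = PE/(mg) = 10974.6/(30.0·5.9) = 62.0036 m = 2441 in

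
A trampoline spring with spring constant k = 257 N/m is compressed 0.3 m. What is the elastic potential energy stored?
PE = ½kx² = ½(257)(0.3)² = 11.57 J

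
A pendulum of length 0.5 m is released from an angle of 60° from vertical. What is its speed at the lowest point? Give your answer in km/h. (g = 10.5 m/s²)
h = L(1 − cosθ) = 0.5(1 − cos60°) = 0.25 m
v = √(2gh) = √(2·10.5·0.25) = 2.29129 m/s = 8.249 km/h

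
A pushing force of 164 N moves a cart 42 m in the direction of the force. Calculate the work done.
W = F·d = (164)(42) = 6888 J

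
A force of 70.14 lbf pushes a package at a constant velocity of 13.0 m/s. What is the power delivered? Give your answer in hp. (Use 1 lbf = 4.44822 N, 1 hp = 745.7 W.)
Convert to SI: F = 311.998 N, v = 13.0 m/s
P = Fv = (311.998)(13.0) = 4055.98 W = 5.439 hp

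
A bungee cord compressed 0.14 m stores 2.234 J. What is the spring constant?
k = 2·PE/x² = 2·2.234/(0.14)² = 228.0 N/m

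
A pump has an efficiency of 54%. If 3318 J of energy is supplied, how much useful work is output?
W_out = η·W_in = 0.54·3318 = 1791.72 J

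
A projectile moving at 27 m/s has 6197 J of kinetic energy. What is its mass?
m = 2·KE/v² = 2·6197/(27)² = 17.0 kg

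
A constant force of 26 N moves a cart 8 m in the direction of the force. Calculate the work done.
W = F·d = (26)(8) = 208.0 J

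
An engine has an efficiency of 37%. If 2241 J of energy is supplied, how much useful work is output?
W_out = η·W_in = 0.37·2241 = 829.17 J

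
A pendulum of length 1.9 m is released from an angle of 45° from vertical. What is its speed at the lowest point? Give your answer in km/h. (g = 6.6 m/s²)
h = L(1 − cosθ) = 1.9(1 − cos45°) = 0.556497 m
v = √(2gh) = √(2·6.6·0.556497) = 2.71031 m/s = 9.757 km/h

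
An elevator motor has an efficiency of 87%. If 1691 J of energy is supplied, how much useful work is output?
W_out = η·W_in = 0.87·1691 = 1471.17 J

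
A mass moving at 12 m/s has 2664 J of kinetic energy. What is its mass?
m = 2·KE/v² = 2·2664/(12)² = 37.0 kg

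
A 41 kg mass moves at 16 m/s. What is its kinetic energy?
KE = ½mv² = ½(41)(16)² = 5248.0 J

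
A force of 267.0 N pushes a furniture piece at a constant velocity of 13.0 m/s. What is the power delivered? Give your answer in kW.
P = Fv = (267.0)(13.0) = 3471.0 W = 3.471 kW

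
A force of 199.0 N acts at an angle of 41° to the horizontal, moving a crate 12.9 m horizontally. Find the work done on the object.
W = F·d·cosθ = (199.0)(12.9)cos(41°) = 1937 J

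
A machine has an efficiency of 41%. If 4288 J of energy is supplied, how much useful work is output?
W_out = η·W_in = 0.41·4288 = 1758.08 J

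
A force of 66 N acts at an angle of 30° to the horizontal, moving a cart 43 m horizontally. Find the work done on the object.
W = F·d·cosθ = (66)(43)cos(30°) = 2458 J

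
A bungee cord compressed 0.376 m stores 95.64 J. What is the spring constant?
k = 2·PE/x² = 2·95.64/(0.376)² = 1353 N/m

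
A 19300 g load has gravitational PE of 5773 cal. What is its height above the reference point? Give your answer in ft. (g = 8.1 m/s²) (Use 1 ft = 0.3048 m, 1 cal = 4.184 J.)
Convert to SI: m = 19.3 kg, PE = 24154.2 J
h = PE/(mg) = 24154.2/(19.3·8.1) = 154.508 m = 506.9 ft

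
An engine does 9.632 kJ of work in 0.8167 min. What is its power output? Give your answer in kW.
Convert to SI: W = 9632.0 J, t = 49.002 s
P = W/t = 9632.0/49.002 = 196.563 W = 0.1966 kW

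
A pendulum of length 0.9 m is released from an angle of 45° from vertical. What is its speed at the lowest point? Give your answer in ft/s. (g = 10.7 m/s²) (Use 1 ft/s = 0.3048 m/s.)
h = L(1 − cosθ) = 0.9(1 − cos45°) = 0.263604 m
v = √(2gh) = √(2·10.7·0.263604) = 2.3751 m/s = 7.792 ft/s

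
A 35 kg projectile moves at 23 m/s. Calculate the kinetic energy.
KE = ½mv² = ½(35)(23)² = 9257.5 J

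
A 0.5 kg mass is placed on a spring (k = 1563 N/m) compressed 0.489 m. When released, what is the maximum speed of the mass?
½kx² = ½mv² ⇒ v = x√(k/m) = (0.489)√(1563/0.5) = 27.34 m/s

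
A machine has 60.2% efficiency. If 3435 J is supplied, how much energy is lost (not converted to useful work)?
W_lost = W_in(1 − η) = 3435·(1 − 0.602) = 1367 J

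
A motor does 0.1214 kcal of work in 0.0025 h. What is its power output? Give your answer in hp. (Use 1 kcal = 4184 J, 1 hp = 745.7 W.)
Convert to SI: W = 507.938 J, t = 9.0 s
P = W/t = 507.938/9.0 = 56.4375 W = 0.07568 hp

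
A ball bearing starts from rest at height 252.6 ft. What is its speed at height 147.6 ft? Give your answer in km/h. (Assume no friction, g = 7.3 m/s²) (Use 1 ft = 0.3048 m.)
Convert to SI: h₁−h₂ = 32.004 m
mgh₁ = mgh₂ + ½mv² ⇒ v = √(2g(h₁−h₂)) = √(2·7.3·32.004) = 21.6162 m/s = 77.82 km/h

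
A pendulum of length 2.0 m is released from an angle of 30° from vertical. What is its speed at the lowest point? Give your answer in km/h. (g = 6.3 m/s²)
h = L(1 − cosθ) = 2.0(1 − cos30°) = 0.267949 m
v = √(2gh) = √(2·6.3·0.267949) = 1.83743 m/s = 6.615 km/h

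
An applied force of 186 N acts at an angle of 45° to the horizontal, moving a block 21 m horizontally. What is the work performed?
W = F·d·cosθ = (186)(21)cos(45°) = 2762 J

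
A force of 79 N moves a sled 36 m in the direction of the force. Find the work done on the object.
W = F·d = (79)(36) = 2844 J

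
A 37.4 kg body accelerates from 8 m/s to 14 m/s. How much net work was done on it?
W = ΔKE = ½m(v₂² − v₁²) = ½(37.4)(14² − 8²) = 2468.4 J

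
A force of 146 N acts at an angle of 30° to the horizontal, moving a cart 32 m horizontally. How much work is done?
W = F·d·cosθ = (146)(32)cos(30°) = 4046 J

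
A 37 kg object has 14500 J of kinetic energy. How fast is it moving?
v = √(2·KE/m) = √(2·14500/37) = 28.0 m/s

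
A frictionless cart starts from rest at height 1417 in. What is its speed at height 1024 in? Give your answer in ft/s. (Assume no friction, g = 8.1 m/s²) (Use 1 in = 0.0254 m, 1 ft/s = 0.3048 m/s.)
Convert to SI: h₁−h₂ = 9.9822 m
mgh₁ = mgh₂ + ½mv² ⇒ v = √(2g(h₁−h₂)) = √(2·8.1·9.9822) = 12.7166 m/s = 41.72 ft/s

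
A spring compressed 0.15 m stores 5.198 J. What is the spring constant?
k = 2·PE/x² = 2·5.198/(0.15)² = 462.0 N/m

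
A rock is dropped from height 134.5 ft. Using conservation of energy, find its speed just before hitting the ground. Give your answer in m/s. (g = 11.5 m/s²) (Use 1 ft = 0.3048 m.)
Convert to SI: h = 40.9956 m
mgh = ½mv² ⇒ v = √(2gh) = √(2·11.5·40.9956) = 30.71 m/s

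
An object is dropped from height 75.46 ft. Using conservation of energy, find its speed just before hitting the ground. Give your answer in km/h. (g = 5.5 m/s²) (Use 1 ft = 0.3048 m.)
Convert to SI: h = 23.0002 m
mgh = ½mv² ⇒ v = √(2gh) = √(2·5.5·23.0002) = 15.906 m/s = 57.26 km/h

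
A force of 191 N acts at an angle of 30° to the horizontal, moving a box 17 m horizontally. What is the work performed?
W = F·d·cosθ = (191)(17)cos(30°) = 2812 J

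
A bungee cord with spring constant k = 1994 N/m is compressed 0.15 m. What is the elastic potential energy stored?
PE = ½kx² = ½(1994)(0.15)² = 22.43 J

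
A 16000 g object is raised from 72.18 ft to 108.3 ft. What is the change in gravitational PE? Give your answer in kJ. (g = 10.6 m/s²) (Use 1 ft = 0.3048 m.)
Convert to SI: m = 16.0 kg, Δh = 11.0094 m
ΔPE = mgΔh = (16.0)(10.6)(11.0094) = 1867.19 J = 1.867 kJ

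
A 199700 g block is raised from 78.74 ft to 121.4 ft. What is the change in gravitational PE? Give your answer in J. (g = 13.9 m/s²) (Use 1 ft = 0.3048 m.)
Convert to SI: m = 199.7 kg, Δh = 13.0028 m
ΔPE = mgΔh = (199.7)(13.9)(13.0028) = 36090 J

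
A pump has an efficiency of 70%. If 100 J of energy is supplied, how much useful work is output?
W_out = η·W_in = 0.7·100 = 70.0 J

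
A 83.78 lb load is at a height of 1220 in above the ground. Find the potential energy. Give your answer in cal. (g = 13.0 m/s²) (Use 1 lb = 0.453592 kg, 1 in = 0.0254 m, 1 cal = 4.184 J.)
Convert to SI: m = 38.0019 kg, h = 30.988 m
PE = mgh = (38.0019)(13.0)(30.988) = 15308.9 J = 3659 cal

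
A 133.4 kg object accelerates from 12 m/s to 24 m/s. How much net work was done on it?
W = ΔKE = ½m(v₂² − v₁²) = ½(133.4)(24² − 12²) = 28814.4 J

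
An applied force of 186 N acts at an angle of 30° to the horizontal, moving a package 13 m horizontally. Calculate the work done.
W = F·d·cosθ = (186)(13)cos(30°) = 2094 J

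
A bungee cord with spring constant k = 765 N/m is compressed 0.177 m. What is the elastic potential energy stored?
PE = ½kx² = ½(765)(0.177)² = 11.98 J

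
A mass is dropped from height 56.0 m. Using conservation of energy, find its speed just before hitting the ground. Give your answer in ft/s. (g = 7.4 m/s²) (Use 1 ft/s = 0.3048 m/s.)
mgh = ½mv² ⇒ v = √(2gh) = √(2·7.4·56.0) = 28.7889 m/s = 94.45 ft/s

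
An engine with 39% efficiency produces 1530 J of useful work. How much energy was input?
W_in = W_out/η = 1530/0.39 = 3923 J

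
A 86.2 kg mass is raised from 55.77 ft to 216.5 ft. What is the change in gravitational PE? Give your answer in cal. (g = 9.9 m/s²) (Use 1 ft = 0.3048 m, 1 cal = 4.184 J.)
Convert to SI: m = 86.2 kg, Δh = 48.9905 m
ΔPE = mgΔh = (86.2)(9.9)(48.9905) = 41807.5 J = 9992 cal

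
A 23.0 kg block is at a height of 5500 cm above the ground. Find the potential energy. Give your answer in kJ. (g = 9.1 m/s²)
Convert to SI: m = 23.0 kg, h = 55.0 m
PE = mgh = (23.0)(9.1)(55.0) = 11511.5 J = 11.51 kJ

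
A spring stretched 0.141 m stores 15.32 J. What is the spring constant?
k = 2·PE/x² = 2·15.32/(0.141)² = 1541 N/m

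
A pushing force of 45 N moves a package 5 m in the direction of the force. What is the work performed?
W = F·d = (45)(5) = 225.0 J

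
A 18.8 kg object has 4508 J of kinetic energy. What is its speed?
v = √(2·KE/m) = √(2·4508/18.8) = 21.9 m/s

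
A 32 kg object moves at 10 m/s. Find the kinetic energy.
KE = ½mv² = ½(32)(10)² = 1600.0 J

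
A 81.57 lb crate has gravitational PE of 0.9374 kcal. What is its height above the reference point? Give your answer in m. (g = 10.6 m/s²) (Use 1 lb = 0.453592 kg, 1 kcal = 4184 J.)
Convert to SI: m = 36.9995 kg, PE = 3922.08 J
h = PE/(mg) = 3922.08/(36.9995·10.6) = 10.0 m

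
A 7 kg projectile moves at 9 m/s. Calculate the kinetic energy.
KE = ½mv² = ½(7)(9)² = 283.5 J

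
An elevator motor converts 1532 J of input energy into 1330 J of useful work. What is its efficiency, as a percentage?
η = W_out/W_in = 1330/1532 = 86.81%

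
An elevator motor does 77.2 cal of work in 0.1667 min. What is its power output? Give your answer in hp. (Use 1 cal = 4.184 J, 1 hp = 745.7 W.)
Convert to SI: W = 323.005 J, t = 10.002 s
P = W/t = 323.005/10.002 = 32.294 W = 0.04331 hp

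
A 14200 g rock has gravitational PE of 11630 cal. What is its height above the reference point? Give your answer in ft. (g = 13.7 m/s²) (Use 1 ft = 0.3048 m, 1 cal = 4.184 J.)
Convert to SI: m = 14.2 kg, PE = 48659.9 J
h = PE/(mg) = 48659.9/(14.2·13.7) = 250.128 m = 820.6 ft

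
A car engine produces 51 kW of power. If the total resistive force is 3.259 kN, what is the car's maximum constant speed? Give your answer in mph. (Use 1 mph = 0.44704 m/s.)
Convert to SI: F = 3259.0 N
P = Fv ⇒ v = P/F = 51000 W/3259.0 N = 15.649 m/s = 35.01 mph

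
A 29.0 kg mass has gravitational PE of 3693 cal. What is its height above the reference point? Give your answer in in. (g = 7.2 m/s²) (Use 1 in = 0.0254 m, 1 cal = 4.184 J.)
Convert to SI: m = 29.0 kg, PE = 15451.5 J
h = PE/(mg) = 15451.5/(29.0·7.2) = 74.0015 m = 2913 in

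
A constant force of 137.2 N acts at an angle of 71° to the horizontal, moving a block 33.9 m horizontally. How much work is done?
W = F·d·cosθ = (137.2)(33.9)cos(71°) = 1514 J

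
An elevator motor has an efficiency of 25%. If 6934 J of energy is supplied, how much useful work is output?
W_out = η·W_in = 0.25·6934 = 1733.5 J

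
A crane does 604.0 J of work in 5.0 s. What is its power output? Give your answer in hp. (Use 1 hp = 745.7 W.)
P = W/t = 604.0/5.0 = 120.8 W = 0.162 hp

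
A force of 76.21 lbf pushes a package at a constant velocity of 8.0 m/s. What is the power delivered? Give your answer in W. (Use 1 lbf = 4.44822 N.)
Convert to SI: F = 338.999 N, v = 8.0 m/s
P = Fv = (338.999)(8.0) = 2712 W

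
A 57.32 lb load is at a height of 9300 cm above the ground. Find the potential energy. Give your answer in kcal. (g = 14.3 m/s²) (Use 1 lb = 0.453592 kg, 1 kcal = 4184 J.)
Convert to SI: m = 25.9999 kg, h = 93.0 m
PE = mgh = (25.9999)(14.3)(93.0) = 34577.3 J = 8.264 kcal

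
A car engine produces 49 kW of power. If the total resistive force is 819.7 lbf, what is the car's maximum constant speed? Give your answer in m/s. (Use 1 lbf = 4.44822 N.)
Convert to SI: F = 3646.21 N
P = Fv ⇒ v = P/F = 49000 W/3646.21 N = 13.44 m/s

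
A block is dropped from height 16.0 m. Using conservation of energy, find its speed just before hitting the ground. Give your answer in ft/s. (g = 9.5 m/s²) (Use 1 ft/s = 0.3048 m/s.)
mgh = ½mv² ⇒ v = √(2gh) = √(2·9.5·16.0) = 17.4356 m/s = 57.2 ft/s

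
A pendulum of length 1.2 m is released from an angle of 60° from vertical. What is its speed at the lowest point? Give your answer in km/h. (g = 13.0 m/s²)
h = L(1 − cosθ) = 1.2(1 − cos60°) = 0.6 m
v = √(2gh) = √(2·13.0·0.6) = 3.94968 m/s = 14.22 km/h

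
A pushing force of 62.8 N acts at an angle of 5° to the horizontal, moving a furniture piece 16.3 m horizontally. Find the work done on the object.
W = F·d·cosθ = (62.8)(16.3)cos(5°) = 1020 J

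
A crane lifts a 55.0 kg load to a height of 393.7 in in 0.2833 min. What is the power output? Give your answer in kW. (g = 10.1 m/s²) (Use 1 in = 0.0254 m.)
Convert to SI: m = 55.0 kg, h = 9.99998 m, t = 16.998 s
P = mgh/t = (55.0)(10.1)(9.99998)/16.998 = 326.802 W = 0.3268 kW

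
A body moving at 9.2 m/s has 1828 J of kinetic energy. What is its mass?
m = 2·KE/v² = 2·1828/(9.2)² = 43.19 kg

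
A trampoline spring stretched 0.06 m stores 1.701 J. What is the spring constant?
k = 2·PE/x² = 2·1.701/(0.06)² = 945.0 N/m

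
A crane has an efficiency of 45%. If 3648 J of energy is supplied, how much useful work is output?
W_out = η·W_in = 0.45·3648 = 1641.6 J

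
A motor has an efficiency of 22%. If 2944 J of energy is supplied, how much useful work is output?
W_out = η·W_in = 0.22·2944 = 647.68 J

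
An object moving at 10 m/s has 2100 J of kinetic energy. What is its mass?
m = 2·KE/v² = 2·2100/(10)² = 42.0 kg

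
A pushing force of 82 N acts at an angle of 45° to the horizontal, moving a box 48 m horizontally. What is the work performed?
W = F·d·cosθ = (82)(48)cos(45°) = 2783 J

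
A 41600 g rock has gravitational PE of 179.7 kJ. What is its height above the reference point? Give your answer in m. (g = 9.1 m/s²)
Convert to SI: m = 41.6 kg, PE = 179700 J
h = PE/(mg) = 179700/(41.6·9.1) = 474.7 m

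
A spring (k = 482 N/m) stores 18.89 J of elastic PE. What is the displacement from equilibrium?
x = √(2·PE/k) = √(2·18.89/482) = 0.28 m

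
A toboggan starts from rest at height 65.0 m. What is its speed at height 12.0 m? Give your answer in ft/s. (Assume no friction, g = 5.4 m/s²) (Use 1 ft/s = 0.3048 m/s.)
mgh₁ = mgh₂ + ½mv² ⇒ v = √(2g(h₁−h₂)) = √(2·5.4·53.0) = 23.9249 m/s = 78.49 ft/s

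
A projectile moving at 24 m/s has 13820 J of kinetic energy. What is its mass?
m = 2·KE/v² = 2·13820/(24)² = 47.99 kg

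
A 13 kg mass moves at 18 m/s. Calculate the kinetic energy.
KE = ½mv² = ½(13)(18)² = 2106.0 J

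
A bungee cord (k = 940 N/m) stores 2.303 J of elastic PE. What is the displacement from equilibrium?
x = √(2·PE/k) = √(2·2.303/940) = 0.07 m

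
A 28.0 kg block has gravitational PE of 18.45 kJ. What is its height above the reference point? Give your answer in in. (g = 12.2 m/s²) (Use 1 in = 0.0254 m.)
Convert to SI: m = 28.0 kg, PE = 18450.0 J
h = PE/(mg) = 18450.0/(28.0·12.2) = 54.0105 m = 2126 in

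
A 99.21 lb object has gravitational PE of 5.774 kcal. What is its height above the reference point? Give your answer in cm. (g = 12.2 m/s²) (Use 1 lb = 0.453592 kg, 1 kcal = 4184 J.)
Convert to SI: m = 45.0009 kg, PE = 24158.4 J
h = PE/(mg) = 24158.4/(45.0009·12.2) = 44.0036 m = 4400 cm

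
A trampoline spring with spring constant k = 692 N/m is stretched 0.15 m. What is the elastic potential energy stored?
PE = ½kx² = ½(692)(0.15)² = 7.785 J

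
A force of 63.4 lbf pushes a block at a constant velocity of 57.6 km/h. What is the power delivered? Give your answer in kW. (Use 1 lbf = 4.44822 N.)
Convert to SI: F = 282.017 N, v = 16.0 m/s
P = Fv = (282.017)(16.0) = 4512.27 W = 4.512 kW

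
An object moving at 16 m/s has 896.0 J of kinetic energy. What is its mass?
m = 2·KE/v² = 2·896.0/(16)² = 7.0 kg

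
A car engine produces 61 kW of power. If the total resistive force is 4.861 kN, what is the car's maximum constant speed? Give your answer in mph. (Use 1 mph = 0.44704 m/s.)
Convert to SI: F = 4861.0 N
P = Fv ⇒ v = P/F = 61000 W/4861.0 N = 12.5489 m/s = 28.07 mph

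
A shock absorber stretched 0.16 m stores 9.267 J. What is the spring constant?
k = 2·PE/x² = 2·9.267/(0.16)² = 724.0 N/m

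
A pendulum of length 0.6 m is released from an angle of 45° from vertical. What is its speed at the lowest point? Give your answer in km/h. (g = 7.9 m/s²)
h = L(1 − cosθ) = 0.6(1 − cos45°) = 0.175736 m
v = √(2gh) = √(2·7.9·0.175736) = 1.66632 m/s = 5.999 km/h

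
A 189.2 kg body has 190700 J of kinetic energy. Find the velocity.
v = √(2·KE/m) = √(2·190700/189.2) = 44.9 m/s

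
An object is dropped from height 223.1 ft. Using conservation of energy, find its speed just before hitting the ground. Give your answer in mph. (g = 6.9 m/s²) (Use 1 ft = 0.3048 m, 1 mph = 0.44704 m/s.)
Convert to SI: h = 68.0009 m
mgh = ½mv² ⇒ v = √(2gh) = √(2·6.9·68.0009) = 30.6335 m/s = 68.53 mph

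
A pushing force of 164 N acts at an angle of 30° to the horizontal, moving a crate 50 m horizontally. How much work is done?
W = F·d·cosθ = (164)(50)cos(30°) = 7101 J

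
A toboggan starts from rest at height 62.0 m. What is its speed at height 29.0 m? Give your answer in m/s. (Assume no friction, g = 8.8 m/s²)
mgh₁ = mgh₂ + ½mv² ⇒ v = √(2g(h₁−h₂)) = √(2·8.8·33.0) = 24.1 m/s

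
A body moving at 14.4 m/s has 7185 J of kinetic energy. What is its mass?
m = 2·KE/v² = 2·7185/(14.4)² = 69.3 kg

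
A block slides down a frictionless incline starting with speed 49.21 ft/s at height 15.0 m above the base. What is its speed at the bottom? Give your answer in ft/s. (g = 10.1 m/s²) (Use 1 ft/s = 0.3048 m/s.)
Convert to SI: v₀ = 14.9992 m/s, h = 15.0 m
½mv₀² + mgh = ½mv² ⇒ v = √(v₀² + 2gh) = √(14.9992² + 2·10.1·15.0) = 22.9777 m/s = 75.39 ft/s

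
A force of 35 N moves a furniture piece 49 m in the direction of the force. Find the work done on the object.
W = F·d = (35)(49) = 1715 J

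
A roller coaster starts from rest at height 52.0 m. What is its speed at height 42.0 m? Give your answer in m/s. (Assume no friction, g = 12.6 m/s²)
mgh₁ = mgh₂ + ½mv² ⇒ v = √(2g(h₁−h₂)) = √(2·12.6·10.0) = 15.87 m/s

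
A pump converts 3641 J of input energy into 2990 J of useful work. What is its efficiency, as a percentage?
η = W_out/W_in = 2990/3641 = 82.12%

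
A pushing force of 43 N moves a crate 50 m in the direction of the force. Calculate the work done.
W = F·d = (43)(50) = 2150 J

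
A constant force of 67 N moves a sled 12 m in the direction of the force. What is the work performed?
W = F·d = (67)(12) = 804.0 J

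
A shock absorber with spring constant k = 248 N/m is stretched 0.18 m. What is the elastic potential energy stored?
PE = ½kx² = ½(248)(0.18)² = 4.018 J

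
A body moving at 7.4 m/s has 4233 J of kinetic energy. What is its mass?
m = 2·KE/v² = 2·4233/(7.4)² = 154.6 kg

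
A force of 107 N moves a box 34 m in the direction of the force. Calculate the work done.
W = F·d = (107)(34) = 3638 J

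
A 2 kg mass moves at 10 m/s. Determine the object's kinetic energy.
KE = ½mv² = ½(2)(10)² = 100.0 J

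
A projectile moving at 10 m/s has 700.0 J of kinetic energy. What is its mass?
m = 2·KE/v² = 2·700.0/(10)² = 14.0 kg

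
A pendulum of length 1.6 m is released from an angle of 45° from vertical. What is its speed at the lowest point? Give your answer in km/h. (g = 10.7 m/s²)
h = L(1 − cosθ) = 1.6(1 − cos45°) = 0.468629 m
v = √(2gh) = √(2·10.7·0.468629) = 3.16681 m/s = 11.4 km/h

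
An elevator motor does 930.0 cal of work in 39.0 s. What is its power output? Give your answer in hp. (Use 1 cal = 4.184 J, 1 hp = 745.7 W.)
Convert to SI: W = 3891.12 J, t = 39.0 s
P = W/t = 3891.12/39.0 = 99.7723 W = 0.1338 hp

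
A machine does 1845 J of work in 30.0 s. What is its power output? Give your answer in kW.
P = W/t = 1845.0/30.0 = 61.5 W = 0.0615 kW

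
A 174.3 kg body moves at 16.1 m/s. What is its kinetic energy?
KE = ½mv² = ½(174.3)(16.1)² = 22590 J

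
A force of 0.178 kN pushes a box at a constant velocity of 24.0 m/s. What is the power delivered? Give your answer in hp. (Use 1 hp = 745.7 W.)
Convert to SI: F = 178.0 N, v = 24.0 m/s
P = Fv = (178.0)(24.0) = 4272.0 W = 5.729 hp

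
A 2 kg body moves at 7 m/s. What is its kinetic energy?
KE = ½mv² = ½(2)(7)² = 49.0 J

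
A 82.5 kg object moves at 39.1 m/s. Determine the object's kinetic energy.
KE = ½mv² = ½(82.5)(39.1)² = 63060 J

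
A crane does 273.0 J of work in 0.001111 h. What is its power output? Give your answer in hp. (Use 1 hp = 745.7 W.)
Convert to SI: W = 273.0 J, t = 3.9996 s
P = W/t = 273.0/3.9996 = 68.2568 W = 0.09153 hp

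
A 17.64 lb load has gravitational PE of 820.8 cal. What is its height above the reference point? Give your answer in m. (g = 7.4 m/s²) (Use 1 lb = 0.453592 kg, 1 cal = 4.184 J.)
Convert to SI: m = 8.00136 kg, PE = 3434.23 J
h = PE/(mg) = 3434.23/(8.00136·7.4) = 58.0 m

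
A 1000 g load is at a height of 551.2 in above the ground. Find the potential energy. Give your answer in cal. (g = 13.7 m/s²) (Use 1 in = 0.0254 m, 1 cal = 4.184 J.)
Convert to SI: m = 1.0 kg, h = 14.0005 m
PE = mgh = (1.0)(13.7)(14.0005) = 191.807 J = 45.84 cal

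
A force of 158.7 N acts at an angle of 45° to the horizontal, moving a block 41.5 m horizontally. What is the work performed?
W = F·d·cosθ = (158.7)(41.5)cos(45°) = 4657 J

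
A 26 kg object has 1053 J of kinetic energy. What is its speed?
v = √(2·KE/m) = √(2·1053/26) = 9.0 m/s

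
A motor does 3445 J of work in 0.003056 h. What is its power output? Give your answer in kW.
Convert to SI: W = 3445.0 J, t = 11.0016 s
P = W/t = 3445.0/11.0016 = 313.136 W = 0.3131 kW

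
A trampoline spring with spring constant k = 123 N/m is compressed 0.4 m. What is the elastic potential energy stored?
PE = ½kx² = ½(123)(0.4)² = 9.84 J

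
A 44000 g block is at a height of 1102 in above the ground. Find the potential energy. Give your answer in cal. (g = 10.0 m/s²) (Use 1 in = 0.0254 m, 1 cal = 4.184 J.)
Convert to SI: m = 44.0 kg, h = 27.9908 m
PE = mgh = (44.0)(10.0)(27.9908) = 12316.0 J = 2944 cal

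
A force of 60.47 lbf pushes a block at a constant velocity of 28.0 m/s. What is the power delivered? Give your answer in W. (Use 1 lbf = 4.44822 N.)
Convert to SI: F = 268.984 N, v = 28.0 m/s
P = Fv = (268.984)(28.0) = 7532 W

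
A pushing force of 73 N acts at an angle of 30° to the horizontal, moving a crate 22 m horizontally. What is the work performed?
W = F·d·cosθ = (73)(22)cos(30°) = 1391 J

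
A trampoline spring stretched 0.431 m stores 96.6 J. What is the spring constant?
k = 2·PE/x² = 2·96.6/(0.431)² = 1040 N/m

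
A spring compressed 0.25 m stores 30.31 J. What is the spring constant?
k = 2·PE/x² = 2·30.31/(0.25)² = 969.9 N/m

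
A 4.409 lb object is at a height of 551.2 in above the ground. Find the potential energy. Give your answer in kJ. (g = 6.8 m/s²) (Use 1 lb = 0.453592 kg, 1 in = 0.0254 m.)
Convert to SI: m = 1.99989 kg, h = 14.0005 m
PE = mgh = (1.99989)(6.8)(14.0005) = 190.396 J = 0.1904 kJ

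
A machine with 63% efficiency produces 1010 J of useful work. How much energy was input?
W_in = W_out/η = 1010/0.63 = 1603 J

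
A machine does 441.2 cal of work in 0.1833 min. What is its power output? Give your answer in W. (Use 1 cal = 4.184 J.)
Convert to SI: W = 1845.98 J, t = 10.998 s
P = W/t = 1845.98/10.998 = 167.8 W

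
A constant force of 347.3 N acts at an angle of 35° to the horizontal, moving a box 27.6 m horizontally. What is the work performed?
W = F·d·cosθ = (347.3)(27.6)cos(35°) = 7852 J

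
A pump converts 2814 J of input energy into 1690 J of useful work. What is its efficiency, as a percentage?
η = W_out/W_in = 1690/2814 = 60.06%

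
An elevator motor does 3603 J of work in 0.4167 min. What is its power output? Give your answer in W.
Convert to SI: W = 3603.0 J, t = 25.002 s
P = W/t = 3603.0/25.002 = 144.1 W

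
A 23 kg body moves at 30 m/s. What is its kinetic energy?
KE = ½mv² = ½(23)(30)² = 10350.0 J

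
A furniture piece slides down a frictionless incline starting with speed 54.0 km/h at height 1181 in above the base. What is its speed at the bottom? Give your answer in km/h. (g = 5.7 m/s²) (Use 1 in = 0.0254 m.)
Convert to SI: v₀ = 15.0 m/s, h = 29.9974 m
½mv₀² + mgh = ½mv² ⇒ v = √(v₀² + 2gh) = √(15.0² + 2·5.7·29.9974) = 23.8111 m/s = 85.72 km/h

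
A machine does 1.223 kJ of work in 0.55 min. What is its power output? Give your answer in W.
Convert to SI: W = 1223.0 J, t = 33.0 s
P = W/t = 1223.0/33.0 = 37.06 W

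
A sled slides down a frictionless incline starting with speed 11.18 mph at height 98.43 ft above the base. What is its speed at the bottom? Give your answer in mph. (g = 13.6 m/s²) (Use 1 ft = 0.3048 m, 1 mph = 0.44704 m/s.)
Convert to SI: v₀ = 4.99791 m/s, h = 30.0015 m
½mv₀² + mgh = ½mv² ⇒ v = √(v₀² + 2gh) = √(4.99791² + 2·13.6·30.0015) = 29.0003 m/s = 64.87 mph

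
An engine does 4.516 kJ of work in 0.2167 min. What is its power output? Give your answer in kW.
Convert to SI: W = 4516.0 J, t = 13.002 s
P = W/t = 4516.0/13.002 = 347.331 W = 0.3473 kW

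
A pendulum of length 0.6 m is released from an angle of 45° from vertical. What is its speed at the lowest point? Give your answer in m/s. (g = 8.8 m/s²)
h = L(1 − cosθ) = 0.6(1 − cos45°) = 0.175736 m
v = √(2gh) = √(2·8.8·0.175736) = 1.759 m/s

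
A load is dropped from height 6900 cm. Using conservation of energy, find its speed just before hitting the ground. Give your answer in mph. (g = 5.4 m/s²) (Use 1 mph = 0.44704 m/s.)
Convert to SI: h = 69.0 m
mgh = ½mv² ⇒ v = √(2gh) = √(2·5.4·69.0) = 27.2984 m/s = 61.06 mph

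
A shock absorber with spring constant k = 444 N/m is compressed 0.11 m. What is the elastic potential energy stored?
PE = ½kx² = ½(444)(0.11)² = 2.686 J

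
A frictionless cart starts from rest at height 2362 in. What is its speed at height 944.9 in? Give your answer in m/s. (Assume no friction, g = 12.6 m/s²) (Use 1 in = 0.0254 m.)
Convert to SI: h₁−h₂ = 35.9943 m
mgh₁ = mgh₂ + ½mv² ⇒ v = √(2g(h₁−h₂)) = √(2·12.6·35.9943) = 30.12 m/s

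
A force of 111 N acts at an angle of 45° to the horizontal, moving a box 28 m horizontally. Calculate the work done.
W = F·d·cosθ = (111)(28)cos(45°) = 2198 J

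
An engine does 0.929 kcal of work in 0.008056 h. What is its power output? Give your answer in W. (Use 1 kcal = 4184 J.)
Convert to SI: W = 3886.94 J, t = 29.0016 s
P = W/t = 3886.94/29.0016 = 134.0 W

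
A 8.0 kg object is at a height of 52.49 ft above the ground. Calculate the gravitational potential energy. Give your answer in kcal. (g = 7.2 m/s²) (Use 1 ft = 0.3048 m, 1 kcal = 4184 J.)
Convert to SI: m = 8.0 kg, h = 15.999 m
PE = mgh = (8.0)(7.2)(15.999) = 921.54 J = 0.2203 kcal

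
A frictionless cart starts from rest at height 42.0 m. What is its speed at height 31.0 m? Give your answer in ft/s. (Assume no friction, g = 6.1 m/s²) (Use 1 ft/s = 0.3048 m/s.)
mgh₁ = mgh₂ + ½mv² ⇒ v = √(2g(h₁−h₂)) = √(2·6.1·11.0) = 11.5845 m/s = 38.01 ft/s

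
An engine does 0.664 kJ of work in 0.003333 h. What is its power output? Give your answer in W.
Convert to SI: W = 664.0 J, t = 11.9988 s
P = W/t = 664.0/11.9988 = 55.34 W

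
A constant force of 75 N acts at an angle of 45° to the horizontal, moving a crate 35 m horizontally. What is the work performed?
W = F·d·cosθ = (75)(35)cos(45°) = 1856 J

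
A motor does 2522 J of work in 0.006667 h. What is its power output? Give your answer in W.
Convert to SI: W = 2522.0 J, t = 24.0012 s
P = W/t = 2522.0/24.0012 = 105.1 W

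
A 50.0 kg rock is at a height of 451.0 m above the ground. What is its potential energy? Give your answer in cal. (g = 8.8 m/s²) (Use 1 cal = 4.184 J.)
PE = mgh = (50.0)(8.8)(451.0) = 198440 J = 47430 cal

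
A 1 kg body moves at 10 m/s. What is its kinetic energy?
KE = ½mv² = ½(1)(10)² = 50.0 J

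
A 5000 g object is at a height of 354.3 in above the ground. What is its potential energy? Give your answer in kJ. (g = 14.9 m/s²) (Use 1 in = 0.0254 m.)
Convert to SI: m = 5.0 kg, h = 8.99922 m
PE = mgh = (5.0)(14.9)(8.99922) = 670.442 J = 0.6704 kJ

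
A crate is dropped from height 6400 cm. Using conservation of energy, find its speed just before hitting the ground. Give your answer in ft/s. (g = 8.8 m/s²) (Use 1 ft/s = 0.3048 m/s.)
Convert to SI: h = 64.0 m
mgh = ½mv² ⇒ v = √(2gh) = √(2·8.8·64.0) = 33.5619 m/s = 110.1 ft/s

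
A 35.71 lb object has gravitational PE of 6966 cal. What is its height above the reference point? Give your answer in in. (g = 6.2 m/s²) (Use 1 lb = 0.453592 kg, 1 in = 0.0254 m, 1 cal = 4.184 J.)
Convert to SI: m = 16.1978 kg, PE = 29145.7 J
h = PE/(mg) = 29145.7/(16.1978·6.2) = 290.221 m = 11430 in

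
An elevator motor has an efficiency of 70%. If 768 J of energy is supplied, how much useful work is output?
W_out = η·W_in = 0.7·768 = 537.6 J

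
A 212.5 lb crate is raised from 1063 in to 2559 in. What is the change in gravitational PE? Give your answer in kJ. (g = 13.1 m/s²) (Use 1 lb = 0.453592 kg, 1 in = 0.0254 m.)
Convert to SI: m = 96.3883 kg, Δh = 37.9984 m
ΔPE = mgΔh = (96.3883)(13.1)(37.9984) = 47980.1 J = 47.98 kJ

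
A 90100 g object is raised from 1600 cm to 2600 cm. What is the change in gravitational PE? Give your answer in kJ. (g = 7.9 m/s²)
Convert to SI: m = 90.1 kg, Δh = 10.0 m
ΔPE = mgΔh = (90.1)(7.9)(10.0) = 7117.9 J = 7.118 kJ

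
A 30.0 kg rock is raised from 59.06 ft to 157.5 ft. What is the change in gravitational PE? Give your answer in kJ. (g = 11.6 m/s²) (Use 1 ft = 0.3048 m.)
Convert to SI: m = 30.0 kg, Δh = 30.0045 m
ΔPE = mgΔh = (30.0)(11.6)(30.0045) = 10441.6 J = 10.44 kJ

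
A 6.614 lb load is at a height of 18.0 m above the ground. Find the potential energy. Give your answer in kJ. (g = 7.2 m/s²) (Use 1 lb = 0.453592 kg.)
Convert to SI: m = 3.00006 kg, h = 18.0 m
PE = mgh = (3.00006)(7.2)(18.0) = 388.807 J = 0.3888 kJ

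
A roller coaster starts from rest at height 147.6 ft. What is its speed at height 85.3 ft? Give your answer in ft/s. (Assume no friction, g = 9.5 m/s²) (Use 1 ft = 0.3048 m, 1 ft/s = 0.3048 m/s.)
Convert to SI: h₁−h₂ = 18.989 m
mgh₁ = mgh₂ + ½mv² ⇒ v = √(2g(h₁−h₂)) = √(2·9.5·18.989) = 18.9945 m/s = 62.32 ft/s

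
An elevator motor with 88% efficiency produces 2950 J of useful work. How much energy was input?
W_in = W_out/η = 2950/0.88 = 3352 J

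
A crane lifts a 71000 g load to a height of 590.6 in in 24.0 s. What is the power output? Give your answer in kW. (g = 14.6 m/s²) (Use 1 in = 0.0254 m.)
Convert to SI: m = 71.0 kg, h = 15.0012 m, t = 24.0 s
P = mgh/t = (71.0)(14.6)(15.0012)/24.0 = 647.929 W = 0.6479 kW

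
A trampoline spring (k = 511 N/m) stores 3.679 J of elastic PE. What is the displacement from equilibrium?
x = √(2·PE/k) = √(2·3.679/511) = 0.12 m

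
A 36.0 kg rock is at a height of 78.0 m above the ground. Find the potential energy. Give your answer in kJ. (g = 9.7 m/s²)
PE = mgh = (36.0)(9.7)(78.0) = 27237.6 J = 27.24 kJ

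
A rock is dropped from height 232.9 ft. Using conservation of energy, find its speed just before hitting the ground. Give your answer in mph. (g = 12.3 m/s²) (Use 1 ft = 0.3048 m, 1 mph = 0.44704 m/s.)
Convert to SI: h = 70.9879 m
mgh = ½mv² ⇒ v = √(2gh) = √(2·12.3·70.9879) = 41.7888 m/s = 93.48 mph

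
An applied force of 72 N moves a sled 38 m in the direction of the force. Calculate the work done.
W = F·d = (72)(38) = 2736 J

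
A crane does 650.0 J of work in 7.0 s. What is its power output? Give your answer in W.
P = W/t = 650.0/7.0 = 92.86 W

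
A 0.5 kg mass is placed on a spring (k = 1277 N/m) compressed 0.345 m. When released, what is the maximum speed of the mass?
½kx² = ½mv² ⇒ v = x√(k/m) = (0.345)√(1277/0.5) = 17.44 m/s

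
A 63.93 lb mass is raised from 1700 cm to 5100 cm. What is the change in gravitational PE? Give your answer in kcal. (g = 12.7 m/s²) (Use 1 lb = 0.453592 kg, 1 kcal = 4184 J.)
Convert to SI: m = 28.9981 kg, Δh = 34.0 m
ΔPE = mgΔh = (28.9981)(12.7)(34.0) = 12521.4 J = 2.993 kcal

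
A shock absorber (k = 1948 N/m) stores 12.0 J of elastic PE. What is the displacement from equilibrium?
x = √(2·PE/k) = √(2·12.0/1948) = 0.111 m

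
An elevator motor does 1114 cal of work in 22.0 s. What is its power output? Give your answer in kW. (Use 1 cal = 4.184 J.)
Convert to SI: W = 4660.98 J, t = 22.0 s
P = W/t = 4660.98/22.0 = 211.863 W = 0.2119 kW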